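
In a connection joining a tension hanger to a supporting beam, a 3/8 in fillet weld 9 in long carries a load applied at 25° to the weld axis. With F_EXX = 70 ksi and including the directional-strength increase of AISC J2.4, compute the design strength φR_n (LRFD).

φR_n ≈ 85.5 kips

t_e = 0.707 × 0.375 = 0.2651 in; A_we = 0.2651 × 9 = 2.386 in².
Directional factor: 1.0 + 0.5 sin^1.5(25°) = 1.137.
F_nw = 0.6 × 70 × 1.137 = 47.77 ksi.
φR_n = 0.75 × 47.77 × 2.386 = 85.49 kips.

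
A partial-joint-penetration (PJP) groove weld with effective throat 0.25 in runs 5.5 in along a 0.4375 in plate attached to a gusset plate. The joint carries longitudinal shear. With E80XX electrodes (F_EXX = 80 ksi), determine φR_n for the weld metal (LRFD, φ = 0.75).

Effective throat (given) t_e = 0.25 in.
A_we = 0.25 × 5.5 = 1.375 in².
F_nw = 0.6 F_EXX = 48 ksi.
φR_n = 0.75 × 48 × 1.375 = 49.5 kips.

φR_n ≈ 49.5 kips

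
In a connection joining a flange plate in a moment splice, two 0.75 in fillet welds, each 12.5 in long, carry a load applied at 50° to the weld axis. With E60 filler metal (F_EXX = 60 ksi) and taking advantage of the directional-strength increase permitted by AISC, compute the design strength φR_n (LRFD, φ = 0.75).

φR_n ≈ 478 kip

t_e = 0.707 × 0.75 = 0.5302 in; A_we = 0.5302 × 25 = 13.26 in².
Directional factor: 1.0 + 0.5 sin^1.5(50°) = 1.335.
F_nw = 0.6 × 60 × 1.335 = 48.07 ksi.
φR_n = 0.75 × 48.07 × 13.26 = 477.9 kip.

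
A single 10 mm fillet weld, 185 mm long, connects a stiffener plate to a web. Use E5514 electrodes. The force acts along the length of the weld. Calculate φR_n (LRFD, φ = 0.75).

φR_n ≈ 324 kN

E55XX → F_EXX = 550 MPa.
Effective throat t_e = 0.707 × 10 = 7.07 mm.
Total length L = 185 mm; A_we = 7.07 × 185 = 1308 mm².
F_nw = 0.6 F_EXX = 0.6 × 550 = 330 MPa.
φR_n = 0.75 × 330 × 1308 × 10⁻³ = 323.7 kN.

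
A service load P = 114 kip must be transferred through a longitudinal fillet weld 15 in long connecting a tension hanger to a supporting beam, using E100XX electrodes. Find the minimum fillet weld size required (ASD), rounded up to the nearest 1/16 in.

E100XX → F_EXX = 100 ksi.
Total weld length L = 15 in.
Required throat t_e = P × Ω / (0.6 F_EXX × L) = 114 × 2.0 / (0.6 × 100 × 15) = 0.2533 in.
Required leg w = t_e / 0.707 = 0.3583 in → use 3/8 in.

w = 3/8 in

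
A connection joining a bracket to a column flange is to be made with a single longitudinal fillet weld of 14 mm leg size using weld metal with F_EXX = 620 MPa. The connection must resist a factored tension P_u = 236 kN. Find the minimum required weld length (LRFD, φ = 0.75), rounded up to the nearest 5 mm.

L = 90 mm

Throat t_e = 0.707 × 14 = 9.898 mm.
φr_n = 0.75 × 0.6 × 620 × 9.898 × 10⁻³ = 2.762 kN/mm.
L_req = P_u / φr_n = 236 / 2.762 = 85.46 mm total.
Round up → use L = 90 mm.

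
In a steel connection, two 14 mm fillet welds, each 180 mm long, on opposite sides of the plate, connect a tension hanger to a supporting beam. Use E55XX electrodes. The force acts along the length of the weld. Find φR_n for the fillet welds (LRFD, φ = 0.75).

E55XX → F_EXX = 550 MPa.
Effective throat t_e = 0.707 × 14 = 9.898 mm.
Total length L = 360 mm; A_we = 9.898 × 360 = 3563 mm².
F_nw = 0.6 F_EXX = 0.6 × 550 = 330 MPa.
φR_n = 0.75 × 330 × 3563 × 10⁻³ = 881.9 kN.

φR_n ≈ 882 kN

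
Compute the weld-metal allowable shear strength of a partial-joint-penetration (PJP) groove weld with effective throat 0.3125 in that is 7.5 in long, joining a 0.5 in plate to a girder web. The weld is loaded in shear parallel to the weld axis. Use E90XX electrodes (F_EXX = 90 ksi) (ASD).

Effective throat (given) t_e = 0.3125 in.
A_we = 0.3125 × 7.5 = 2.344 in².
F_nw = 0.6 F_EXX = 54 ksi.
R_n/Ω = (54 × 2.344) / 2.0 = 63.28 kips.

R_n/Ω ≈ 63.3 kips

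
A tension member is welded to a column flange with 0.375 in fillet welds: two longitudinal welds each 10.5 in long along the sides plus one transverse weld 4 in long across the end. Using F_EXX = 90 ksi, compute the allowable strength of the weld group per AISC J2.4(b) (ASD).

R_n/Ω ≈ 179 kips

t_e = 0.707 × 0.375 = 0.2651 in.
R_nwl = 0.6 × 90 × 0.2651 × 21 = 300.7 kips (longitudinal, 2 welds).
R_nwt = 0.6 × 90 × 0.2651 × 4 = 57.27 kips (transverse, base value).
(i) R_nwl + R_nwt = 357.9 kips; (ii) 0.85 R_nwl + 1.5 R_nwt = 341.5 kips.
R_n = max = 357.9 kips [governs: (i)]; R_n/Ω = 179 kips.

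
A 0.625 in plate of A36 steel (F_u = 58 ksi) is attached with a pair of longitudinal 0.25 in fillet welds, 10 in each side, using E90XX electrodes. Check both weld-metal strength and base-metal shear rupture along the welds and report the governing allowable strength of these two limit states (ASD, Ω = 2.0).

R_n/Ω ≈ 95.4 kips (weld metal governs)

E90XX → F_EXX = 90 ksi.
t_e = 0.707 × 0.25 = 0.1767 in; L = 20 in.
Weld metal: R_n/Ω = (1/2.0) × 0.6 × 90 × 0.1767 × 20 = 95.44 kips.
Base metal (shear rupture): R_n/Ω = (1/2.0) × 0.6 × 58 × 0.625 × 20 = 217.5 kips.
Governing: weld metal.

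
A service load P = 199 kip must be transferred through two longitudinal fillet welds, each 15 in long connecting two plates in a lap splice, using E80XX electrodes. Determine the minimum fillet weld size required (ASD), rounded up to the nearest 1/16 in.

E80XX → F_EXX = 80 ksi.
Total weld length L = 30 in.
Required throat t_e = P × Ω / (0.6 F_EXX × L) = 199 × 2.0 / (0.6 × 80 × 30) = 0.2764 in.
Required leg w = t_e / 0.707 = 0.3909 in → use 7/16 in.

w = 7/16 in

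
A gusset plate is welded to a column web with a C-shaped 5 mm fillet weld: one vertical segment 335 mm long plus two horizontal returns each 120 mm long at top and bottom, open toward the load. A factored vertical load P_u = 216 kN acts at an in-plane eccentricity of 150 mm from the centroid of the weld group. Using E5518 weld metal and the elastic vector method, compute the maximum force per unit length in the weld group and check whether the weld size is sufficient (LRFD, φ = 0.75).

f_max ≈ 837 N/mm; adequate

E55XX → F_EXX = 550 MPa.
Total weld length L_w = 575 mm. Treat welds as unit-width lines.
Centroid: x̄ = 2×120×60 / 575 = 25.04 mm from the vertical weld.
Polar moment about centroid: J = I_x + I_y = [335³/12 + 2×120×167.5²] + [335×25.04² + 2(120³/12 + 120×34.96²)] = 10660000 mm³.
Direct shear f_v = P/L_w = 216×10³ / 575 = 375.7 N/mm (vertical).
Torsion M = P·e = 216×10³ × 150 = 32400000 N·mm.
Critical point at (x, y) = (94.96, 167.5) from centroid. f_tx = M·y/J = 509.2 N/mm; f_ty = M·x/J = 288.7 N/mm.
Resultant f_max = √[f_tx² + (f_v + f_ty)²] = √[509.2² + (375.7 + 288.7)²] = 837 N/mm.
Capacity per unit length: φr_n = 0.75 × 0.6 × 550 × (0.707 × 5) = 874.9 N/mm.
837 ≤ 874.9 → adequate.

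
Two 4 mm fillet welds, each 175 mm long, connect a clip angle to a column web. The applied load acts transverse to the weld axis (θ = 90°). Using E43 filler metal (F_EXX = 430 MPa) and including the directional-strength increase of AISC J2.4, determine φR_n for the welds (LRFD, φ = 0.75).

t_e = 0.707 × 4 = 2.828 mm; A_we = 2.828 × 350 = 989.8 mm².
Directional factor: 1.0 + 0.5 sin^1.5(90°) = 1.5.
F_nw = 0.6 × 430 × 1.5 = 387 MPa.
φR_n = 0.75 × 387 × 989.8 × 10⁻³ = 287.3 kN.

φR_n ≈ 287 kN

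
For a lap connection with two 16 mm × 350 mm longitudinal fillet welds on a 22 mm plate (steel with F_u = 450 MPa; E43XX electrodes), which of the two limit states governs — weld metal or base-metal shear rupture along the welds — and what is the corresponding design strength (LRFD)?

φR_n ≈ 1530 kN (weld metal governs)

E43XX → F_EXX = 430 MPa.
t_e = 0.707 × 16 = 11.31 mm; L = 700 mm.
Weld metal: φR_n = 0.75 × 0.6 × 430 × 11.31 × 700 × 10⁻³ = 1532 kN.
Base metal (shear rupture): φR_n = 0.75 × 0.6 × 450 × 22 × 700 × 10⁻³ = 3118 kN.
Governing: weld metal.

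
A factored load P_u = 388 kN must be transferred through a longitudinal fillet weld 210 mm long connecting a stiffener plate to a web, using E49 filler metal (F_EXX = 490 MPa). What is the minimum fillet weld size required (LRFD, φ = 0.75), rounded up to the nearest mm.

w = 12 mm

Total weld length L = 210 mm.
Required throat t_e = P_u / (φ × 0.6 F_EXX × L) = 388 / (0.75 × 0.6 × 490 × 210 × 10⁻³) = 8.379 mm.
Required leg w = t_e / 0.707 = 11.85 mm → use 12 mm.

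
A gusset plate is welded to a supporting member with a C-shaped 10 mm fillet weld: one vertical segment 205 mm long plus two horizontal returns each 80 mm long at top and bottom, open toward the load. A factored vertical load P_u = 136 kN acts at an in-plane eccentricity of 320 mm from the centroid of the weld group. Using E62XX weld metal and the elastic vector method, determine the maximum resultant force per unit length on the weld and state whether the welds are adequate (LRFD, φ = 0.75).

f_max ≈ 2200 N/mm; NOT adequate

E62XX → F_EXX = 620 MPa.
Total weld length L_w = 365 mm. Treat welds as unit-width lines.
Centroid: x̄ = 2×80×40 / 365 = 17.53 mm from the vertical weld.
Polar moment about centroid: J = I_x + I_y = [205³/12 + 2×80×102.5²] + [205×17.53² + 2(80³/12 + 80×22.47²)] = 2628000 mm³.
Direct shear f_v = P/L_w = 136×10³ / 365 = 372.6 N/mm (vertical).
Torsion M = P·e = 136×10³ × 320 = 43520000 N·mm.
Critical point at (x, y) = (62.47, 102.5) from centroid. f_tx = M·y/J = 1697 N/mm; f_ty = M·x/J = 1034 N/mm.
Resultant f_max = √[f_tx² + (f_v + f_ty)²] = √[1697² + (372.6 + 1034)²] = 2205 N/mm.
Capacity per unit length: φr_n = 0.75 × 0.6 × 620 × (0.707 × 10) = 1973 N/mm.
2205 > 1973 → NOT adequate.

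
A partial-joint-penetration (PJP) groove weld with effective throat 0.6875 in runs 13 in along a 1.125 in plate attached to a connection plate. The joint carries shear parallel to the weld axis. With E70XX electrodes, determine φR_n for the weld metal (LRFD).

φR_n ≈ 282 kips

E70XX → F_EXX = 70 ksi.
Effective throat (given) t_e = 0.6875 in.
A_we = 0.6875 × 13 = 8.938 in².
F_nw = 0.6 F_EXX = 42 ksi.
φR_n = 0.75 × 42 × 8.938 = 281.5 kips.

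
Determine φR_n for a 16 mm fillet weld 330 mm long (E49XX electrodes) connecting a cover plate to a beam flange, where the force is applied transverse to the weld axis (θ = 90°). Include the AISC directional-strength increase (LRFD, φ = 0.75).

E49XX → F_EXX = 490 MPa.
t_e = 0.707 × 16 = 11.31 mm; A_we = 11.31 × 330 = 3733 mm².
Directional factor: 1.0 + 0.5 sin^1.5(90°) = 1.5.
F_nw = 0.6 × 490 × 1.5 = 441 MPa.
φR_n = 0.75 × 441 × 3733 × 10⁻³ = 1235 kN.

φR_n ≈ 1230 kN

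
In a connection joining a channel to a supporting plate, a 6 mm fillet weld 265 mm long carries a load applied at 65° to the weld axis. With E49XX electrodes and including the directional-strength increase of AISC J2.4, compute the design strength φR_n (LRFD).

E49XX → F_EXX = 490 MPa.
t_e = 0.707 × 6 = 4.242 mm; A_we = 4.242 × 265 = 1124 mm².
Directional factor: 1.0 + 0.5 sin^1.5(65°) = 1.431.
F_nw = 0.6 × 490 × 1.431 = 420.8 MPa.
φR_n = 0.75 × 420.8 × 1124 × 10⁻³ = 354.8 kN.

φR_n ≈ 355 kN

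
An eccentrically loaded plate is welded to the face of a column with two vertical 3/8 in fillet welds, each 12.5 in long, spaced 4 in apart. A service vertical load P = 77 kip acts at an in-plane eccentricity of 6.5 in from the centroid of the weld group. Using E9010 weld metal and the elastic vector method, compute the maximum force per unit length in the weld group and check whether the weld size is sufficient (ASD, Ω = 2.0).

f_max ≈ 9.14 kip/in; NOT adequate

E90XX → F_EXX = 90 ksi.
Total weld length L_w = 25 in. Treat welds as unit-width lines.
Polar moment about centroid: J = 2[d³/12 + d(b/2)²] = 2[12.5³/12 + 12.5×2²] = 425.5 in³.
Direct shear f_v = P/L_w = 77 / 25 = 3.08 kip/in (vertical).
Torsion M = P·e = 77 × 6.5 = 500.5 kip·in.
Critical point at (x, y) = (2, 6.25) from centroid. f_tx = M·y/J = 7.351 kip/in; f_ty = M·x/J = 2.352 kip/in.
Resultant f_max = √[f_tx² + (f_v + f_ty)²] = √[7.351² + (3.08 + 2.352)²] = 9.141 kip/in.
Capacity per unit length: r_n/Ω = (1/2.0) × 0.6 × 90 × (0.707 × 0.375) = 7.158 kip/in.
9.141 > 7.158 → NOT adequate.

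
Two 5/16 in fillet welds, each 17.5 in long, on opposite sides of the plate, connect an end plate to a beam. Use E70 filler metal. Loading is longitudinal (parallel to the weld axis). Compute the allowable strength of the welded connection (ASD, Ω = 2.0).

R_n/Ω ≈ 162 kip

E70XX → F_EXX = 70 ksi.
Effective throat t_e = 0.707 × 0.3125 = 0.2209 in.
Total length L = 35 in; A_we = 0.2209 × 35 = 7.733 in².
F_nw = 0.6 F_EXX = 0.6 × 70 = 42 ksi.
R_n = 42 × 7.733 = 324.8 kip; R_n/Ω = 324.8/2.0 = 162.4 kip.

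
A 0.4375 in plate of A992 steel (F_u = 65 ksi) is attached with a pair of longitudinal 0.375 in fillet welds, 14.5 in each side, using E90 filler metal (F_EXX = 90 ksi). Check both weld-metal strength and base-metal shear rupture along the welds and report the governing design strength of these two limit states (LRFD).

φR_n ≈ 311 kip (weld metal governs)

t_e = 0.707 × 0.375 = 0.2651 in; L = 29 in.
Weld metal: φR_n = 0.75 × 0.6 × 90 × 0.2651 × 29 = 311.4 kip.
Base metal (shear rupture): φR_n = 0.75 × 0.6 × 65 × 0.4375 × 29 = 371.1 kip.
Governing: weld metal.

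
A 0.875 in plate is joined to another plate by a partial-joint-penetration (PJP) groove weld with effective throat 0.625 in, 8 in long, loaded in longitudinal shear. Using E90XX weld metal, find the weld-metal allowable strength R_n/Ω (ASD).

E90XX → F_EXX = 90 ksi.
Effective throat (given) t_e = 0.625 in.
A_we = 0.625 × 8 = 5 in².
F_nw = 0.6 F_EXX = 54 ksi.
R_n/Ω = (54 × 5) / 2.0 = 135 kips.

R_n/Ω ≈ 135 kips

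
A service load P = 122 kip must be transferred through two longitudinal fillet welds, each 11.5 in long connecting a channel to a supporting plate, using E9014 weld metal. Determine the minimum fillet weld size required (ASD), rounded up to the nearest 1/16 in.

w = 5/16 in

E90XX → F_EXX = 90 ksi.
Total weld length L = 23 in.
Required throat t_e = P × Ω / (0.6 F_EXX × L) = 122 × 2.0 / (0.6 × 90 × 23) = 0.1965 in.
Required leg w = t_e / 0.707 = 0.2779 in → use 5/16 in.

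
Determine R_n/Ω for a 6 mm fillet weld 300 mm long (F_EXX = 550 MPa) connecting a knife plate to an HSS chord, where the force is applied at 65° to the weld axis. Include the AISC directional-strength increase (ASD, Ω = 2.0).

t_e = 0.707 × 6 = 4.242 mm; A_we = 4.242 × 300 = 1273 mm².
Directional factor: 1.0 + 0.5 sin^1.5(65°) = 1.431.
F_nw = 0.6 × 550 × 1.431 = 472.4 MPa.
R_n/Ω = (472.4 × 1273) / 2.0 × 10⁻³ = 300.6 kN.

R_n/Ω ≈ 301 kN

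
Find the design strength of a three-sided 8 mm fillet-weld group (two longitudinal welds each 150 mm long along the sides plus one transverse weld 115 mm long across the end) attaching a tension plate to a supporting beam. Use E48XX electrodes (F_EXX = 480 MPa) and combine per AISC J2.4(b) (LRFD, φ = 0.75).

φR_n ≈ 522 kN

t_e = 0.707 × 8 = 5.656 mm.
R_nwl = 0.6 × 480 × 5.656 × 300 × 10⁻³ = 488.7 kN (longitudinal, 2 welds).
R_nwt = 0.6 × 480 × 5.656 × 115 × 10⁻³ = 187.3 kN (transverse, base value).
(i) R_nwl + R_nwt = 676 kN; (ii) 0.85 R_nwl + 1.5 R_nwt = 696.4 kN.
R_n = max = 696.4 kN [governs: (ii)]; φR_n = 522.3 kN.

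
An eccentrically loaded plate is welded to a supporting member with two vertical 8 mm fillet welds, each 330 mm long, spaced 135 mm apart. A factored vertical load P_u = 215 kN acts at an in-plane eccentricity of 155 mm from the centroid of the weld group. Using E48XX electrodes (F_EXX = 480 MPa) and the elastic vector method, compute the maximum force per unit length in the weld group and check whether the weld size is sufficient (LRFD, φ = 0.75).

f_max ≈ 840 N/mm; adequate

Total weld length L_w = 660 mm. Treat welds as unit-width lines.
Polar moment about centroid: J = 2[d³/12 + d(b/2)²] = 2[330³/12 + 330×67.5²] = 8997000 mm³.
Direct shear f_v = P/L_w = 215×10³ / 660 = 325.8 N/mm (vertical).
Torsion M = P·e = 215×10³ × 155 = 33325000 N·mm.
Critical point at (x, y) = (67.5, 165) from centroid. f_tx = M·y/J = 611.2 N/mm; f_ty = M·x/J = 250 N/mm.
Resultant f_max = √[f_tx² + (f_v + f_ty)²] = √[611.2² + (325.8 + 250)²] = 839.7 N/mm.
Capacity per unit length: φr_n = 0.75 × 0.6 × 480 × (0.707 × 8) = 1222 N/mm.
839.7 ≤ 1222 → adequate.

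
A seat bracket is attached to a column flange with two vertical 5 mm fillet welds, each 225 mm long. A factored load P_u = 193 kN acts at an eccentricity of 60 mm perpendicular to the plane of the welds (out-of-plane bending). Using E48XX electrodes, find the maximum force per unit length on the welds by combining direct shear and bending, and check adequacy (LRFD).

E48XX → F_EXX = 480 MPa.
L_w = 2 × 225 = 450 mm; section modulus (unit throat) S = 2 × L²/6 = 16880 mm².
Direct shear f_v = P/L_w = 193×10³/450 = 428.9 N/mm.
Moment M = P × e = 193×10³ × 60 = 11580000 N·mm; bending f_b = M/S = 686.2 N/mm.
f_max = √(f_v² + f_b²) = √(428.9² + 686.2²) = 809.2 N/mm.
φr_n = 0.75 × 0.6 × 480 × (0.707 × 5) = 763.6 N/mm → NOT adequate.

f_max ≈ 809 N/mm; NOT adequate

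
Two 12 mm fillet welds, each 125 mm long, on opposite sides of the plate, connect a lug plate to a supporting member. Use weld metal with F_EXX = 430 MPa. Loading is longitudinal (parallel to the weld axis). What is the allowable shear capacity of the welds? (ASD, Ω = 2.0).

R_n/Ω ≈ 274 kN

Effective throat t_e = 0.707 × 12 = 8.484 mm.
Total length L = 250 mm; A_we = 8.484 × 250 = 2121 mm².
F_nw = 0.6 F_EXX = 0.6 × 430 = 258 MPa.
R_n = 258 × 2121 × 10⁻³ = 547.2 kN; R_n/Ω = 547.2/2.0 = 273.6 kN.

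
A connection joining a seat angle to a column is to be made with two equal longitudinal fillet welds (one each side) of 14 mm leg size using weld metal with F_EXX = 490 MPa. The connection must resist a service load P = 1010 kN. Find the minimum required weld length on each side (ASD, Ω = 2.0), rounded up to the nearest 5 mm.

L = 350 mm on each side

Throat t_e = 0.707 × 14 = 9.898 mm.
r_n/Ω = (0.6 × 490 × 9.898) / 2.0 = 1455 N/mm = 1.455 kN/mm.
L_req = P / (r_n/Ω) = 1010 / 1.455 = 694.2 mm total.
Per side: 694.2 / 2 = 347.1 mm.
Round up → use L = 350 mm on each side.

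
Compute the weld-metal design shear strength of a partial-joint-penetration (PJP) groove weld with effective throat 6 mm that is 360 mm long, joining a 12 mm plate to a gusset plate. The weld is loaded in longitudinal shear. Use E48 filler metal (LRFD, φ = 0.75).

E48XX → F_EXX = 480 MPa.
Effective throat (given) t_e = 6 mm.
A_we = 6 × 360 = 2160 mm².
F_nw = 0.6 F_EXX = 288 MPa.
φR_n = 0.75 × 288 × 2160 × 10⁻³ = 466.6 kN.

φR_n ≈ 467 kN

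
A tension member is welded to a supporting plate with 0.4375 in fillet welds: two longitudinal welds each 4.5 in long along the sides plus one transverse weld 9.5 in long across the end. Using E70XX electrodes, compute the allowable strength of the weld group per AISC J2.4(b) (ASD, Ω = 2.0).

E70XX → F_EXX = 70 ksi.
t_e = 0.707 × 0.4375 = 0.3093 in.
R_nwl = 0.6 × 70 × 0.3093 × 9 = 116.9 kip (longitudinal, 2 welds).
R_nwt = 0.6 × 70 × 0.3093 × 9.5 = 123.4 kip (transverse, base value).
(i) R_nwl + R_nwt = 240.3 kip; (ii) 0.85 R_nwl + 1.5 R_nwt = 284.5 kip.
R_n = max = 284.5 kip [governs: (ii)]; R_n/Ω = 142.3 kip.

R_n/Ω ≈ 142 kip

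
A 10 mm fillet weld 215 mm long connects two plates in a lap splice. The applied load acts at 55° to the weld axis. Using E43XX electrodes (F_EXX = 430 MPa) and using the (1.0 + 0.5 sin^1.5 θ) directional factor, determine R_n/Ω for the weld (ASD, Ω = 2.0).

t_e = 0.707 × 10 = 7.07 mm; A_we = 7.07 × 215 = 1520 mm².
Directional factor: 1.0 + 0.5 sin^1.5(55°) = 1.371.
F_nw = 0.6 × 430 × 1.371 = 353.6 MPa.
R_n/Ω = (353.6 × 1520) / 2.0 × 10⁻³ = 268.8 kN.

R_n/Ω ≈ 269 kN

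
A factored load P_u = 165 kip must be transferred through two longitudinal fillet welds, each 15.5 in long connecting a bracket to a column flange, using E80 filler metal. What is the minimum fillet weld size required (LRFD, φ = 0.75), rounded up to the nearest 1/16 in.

w = 1/4 in

E80XX → F_EXX = 80 ksi.
Total weld length L = 31 in.
Required throat t_e = P_u / (φ × 0.6 F_EXX × L) = 165 / (0.75 × 0.6 × 80 × 31) = 0.1478 in.
Required leg w = t_e / 0.707 = 0.2091 in → use 1/4 in.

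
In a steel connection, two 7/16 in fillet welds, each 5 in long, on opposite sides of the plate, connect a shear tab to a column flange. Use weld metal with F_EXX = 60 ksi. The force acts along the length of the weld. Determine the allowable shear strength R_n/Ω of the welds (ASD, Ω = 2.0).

Effective throat t_e = 0.707 × 0.4375 = 0.3093 in.
Total length L = 10 in; A_we = 0.3093 × 10 = 3.093 in².
F_nw = 0.6 F_EXX = 0.6 × 60 = 36 ksi.
R_n = 36 × 3.093 = 111.4 kips; R_n/Ω = 111.4/2.0 = 55.68 kips.

R_n/Ω ≈ 55.7 kips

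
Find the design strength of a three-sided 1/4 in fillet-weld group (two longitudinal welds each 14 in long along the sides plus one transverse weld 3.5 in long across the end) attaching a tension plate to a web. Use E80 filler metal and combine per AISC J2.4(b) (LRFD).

E80XX → F_EXX = 80 ksi.
t_e = 0.707 × 0.25 = 0.1767 in.
R_nwl = 0.6 × 80 × 0.1767 × 28 = 237.6 kips (longitudinal, 2 welds).
R_nwt = 0.6 × 80 × 0.1767 × 3.5 = 29.69 kips (transverse, base value).
(i) R_nwl + R_nwt = 267.2 kips; (ii) 0.85 R_nwl + 1.5 R_nwt = 246.5 kips.
R_n = max = 267.2 kips [governs: (i)]; φR_n = 200.4 kips.

φR_n ≈ 200 kips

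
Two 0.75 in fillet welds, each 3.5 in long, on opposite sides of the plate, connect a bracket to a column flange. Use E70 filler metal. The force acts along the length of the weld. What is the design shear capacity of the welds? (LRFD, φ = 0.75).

φR_n ≈ 117 kips

E70XX → F_EXX = 70 ksi.
Effective throat t_e = 0.707 × 0.75 = 0.5302 in.
Total length L = 7 in; A_we = 0.5302 × 7 = 3.712 in².
F_nw = 0.6 F_EXX = 0.6 × 70 = 42 ksi.
φR_n = 0.75 × 42 × 3.712 = 116.9 kips.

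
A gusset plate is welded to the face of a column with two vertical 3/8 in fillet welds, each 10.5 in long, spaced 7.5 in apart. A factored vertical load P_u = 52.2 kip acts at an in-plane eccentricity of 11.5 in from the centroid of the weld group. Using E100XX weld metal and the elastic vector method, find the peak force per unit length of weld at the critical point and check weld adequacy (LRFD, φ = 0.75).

E100XX → F_EXX = 100 ksi.
Total weld length L_w = 21 in. Treat welds as unit-width lines.
Polar moment about centroid: J = 2[d³/12 + d(b/2)²] = 2[10.5³/12 + 10.5×3.75²] = 488.2 in³.
Direct shear f_v = P/L_w = 52.2 / 21 = 2.486 kip/in (vertical).
Torsion M = P·e = 52.2 × 11.5 = 600.3 kip·in.
Critical point at (x, y) = (3.75, 5.25) from centroid. f_tx = M·y/J = 6.455 kip/in; f_ty = M·x/J = 4.611 kip/in.
Resultant f_max = √[f_tx² + (f_v + f_ty)²] = √[6.455² + (2.486 + 4.611)²] = 9.593 kip/in.
Capacity per unit length: φr_n = 0.75 × 0.6 × 100 × (0.707 × 0.375) = 11.93 kip/in.
9.593 ≤ 11.93 → adequate.

f_max ≈ 9.59 kip/in; adequate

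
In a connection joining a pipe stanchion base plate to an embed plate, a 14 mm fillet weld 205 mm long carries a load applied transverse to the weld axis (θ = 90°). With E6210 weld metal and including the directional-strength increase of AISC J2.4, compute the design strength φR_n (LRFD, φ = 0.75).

E62XX → F_EXX = 620 MPa.
t_e = 0.707 × 14 = 9.898 mm; A_we = 9.898 × 205 = 2029 mm².
Directional factor: 1.0 + 0.5 sin^1.5(90°) = 1.5.
F_nw = 0.6 × 620 × 1.5 = 558 MPa.
φR_n = 0.75 × 558 × 2029 × 10⁻³ = 849.2 kN.

φR_n ≈ 849 kN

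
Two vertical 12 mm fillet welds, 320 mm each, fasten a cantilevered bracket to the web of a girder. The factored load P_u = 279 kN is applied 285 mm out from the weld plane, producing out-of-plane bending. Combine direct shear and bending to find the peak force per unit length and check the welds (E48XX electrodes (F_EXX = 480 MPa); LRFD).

f_max ≈ 2370 N/mm; NOT adequate

L_w = 2 × 320 = 640 mm; section modulus (unit throat) S = 2 × L²/6 = 34130 mm².
Direct shear f_v = P/L_w = 279×10³/640 = 435.9 N/mm.
Moment M = P × e = 279×10³ × 285 = 79515000 N·mm; bending f_b = M/S = 2330 N/mm.
f_max = √(f_v² + f_b²) = √(435.9² + 2330²) = 2370 N/mm.
φr_n = 0.75 × 0.6 × 480 × (0.707 × 12) = 1833 N/mm → NOT adequate.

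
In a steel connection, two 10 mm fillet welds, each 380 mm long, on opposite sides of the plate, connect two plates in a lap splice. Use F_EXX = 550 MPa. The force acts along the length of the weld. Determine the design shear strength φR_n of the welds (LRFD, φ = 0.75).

φR_n ≈ 1330 kN

Effective throat t_e = 0.707 × 10 = 7.07 mm.
Total length L = 760 mm; A_we = 7.07 × 760 = 5373 mm².
F_nw = 0.6 F_EXX = 0.6 × 550 = 330 MPa.
φR_n = 0.75 × 330 × 5373 × 10⁻³ = 1330 kN.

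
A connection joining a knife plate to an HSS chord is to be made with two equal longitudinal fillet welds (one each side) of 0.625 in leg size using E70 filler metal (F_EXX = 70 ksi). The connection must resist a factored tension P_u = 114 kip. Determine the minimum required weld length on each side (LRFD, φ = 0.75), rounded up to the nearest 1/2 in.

Throat t_e = 0.707 × 0.625 = 0.4419 in.
φr_n = 0.75 × 0.6 × 70 × 0.4419 = 13.92 kip/in.
L_req = P_u / φr_n = 114 / 13.92 = 8.19 in total.
Per side: 8.19 / 2 = 4.095 in.
Round up → use L = 4.5 in on each side.

L = 4.5 in on each side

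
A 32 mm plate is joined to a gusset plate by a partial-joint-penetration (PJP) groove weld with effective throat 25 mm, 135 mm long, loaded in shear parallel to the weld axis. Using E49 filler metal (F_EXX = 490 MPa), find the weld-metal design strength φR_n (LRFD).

Effective throat (given) t_e = 25 mm.
A_we = 25 × 135 = 3375 mm².
F_nw = 0.6 F_EXX = 294 MPa.
φR_n = 0.75 × 294 × 3375 × 10⁻³ = 744.2 kN.

φR_n ≈ 744 kN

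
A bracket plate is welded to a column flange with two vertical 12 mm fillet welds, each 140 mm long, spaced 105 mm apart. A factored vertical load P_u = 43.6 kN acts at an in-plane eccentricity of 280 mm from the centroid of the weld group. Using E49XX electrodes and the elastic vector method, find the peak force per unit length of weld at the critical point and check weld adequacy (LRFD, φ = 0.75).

f_max ≈ 971 N/mm; adequate

E49XX → F_EXX = 490 MPa.
Total weld length L_w = 280 mm. Treat welds as unit-width lines.
Polar moment about centroid: J = 2[d³/12 + d(b/2)²] = 2[140³/12 + 140×52.5²] = 1229000 mm³.
Direct shear f_v = P/L_w = 43.6×10³ / 280 = 155.7 N/mm (vertical).
Torsion M = P·e = 43.6×10³ × 280 = 12208000 N·mm.
Critical point at (x, y) = (52.5, 70) from centroid. f_tx = M·y/J = 695.3 N/mm; f_ty = M·x/J = 521.5 N/mm.
Resultant f_max = √[f_tx² + (f_v + f_ty)²] = √[695.3² + (155.7 + 521.5)²] = 970.6 N/mm.
Capacity per unit length: φr_n = 0.75 × 0.6 × 490 × (0.707 × 12) = 1871 N/mm.
970.6 ≤ 1871 → adequate.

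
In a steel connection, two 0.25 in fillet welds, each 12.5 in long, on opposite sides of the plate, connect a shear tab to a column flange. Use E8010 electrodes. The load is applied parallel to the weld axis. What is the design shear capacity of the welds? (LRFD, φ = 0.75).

E80XX → F_EXX = 80 ksi.
Effective throat t_e = 0.707 × 0.25 = 0.1767 in.
Total length L = 25 in; A_we = 0.1767 × 25 = 4.419 in².
F_nw = 0.6 F_EXX = 0.6 × 80 = 48 ksi.
φR_n = 0.75 × 48 × 4.419 = 159.1 kips.

φR_n ≈ 159 kips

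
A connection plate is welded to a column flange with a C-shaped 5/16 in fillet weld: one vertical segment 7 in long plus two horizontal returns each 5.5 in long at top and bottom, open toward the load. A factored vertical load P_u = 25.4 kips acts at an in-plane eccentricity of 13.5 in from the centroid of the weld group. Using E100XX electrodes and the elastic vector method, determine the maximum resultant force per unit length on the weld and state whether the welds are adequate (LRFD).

f_max ≈ 9.04 kip/in; adequate

E100XX → F_EXX = 100 ksi.
Total weld length L_w = 18 in. Treat welds as unit-width lines.
Centroid: x̄ = 2×5.5×2.75 / 18 = 1.681 in from the vertical weld.
Polar moment about centroid: J = I_x + I_y = [7³/12 + 2×5.5×3.5²] + [7×1.681² + 2(5.5³/12 + 5.5×1.069²)] = 223.4 in³.
Direct shear f_v = P/L_w = 25.4 / 18 = 1.411 kip/in (vertical).
Torsion M = P·e = 25.4 × 13.5 = 342.9 kip·in.
Critical point at (x, y) = (3.819, 3.5) from centroid. f_tx = M·y/J = 5.372 kip/in; f_ty = M·x/J = 5.862 kip/in.
Resultant f_max = √[f_tx² + (f_v + f_ty)²] = √[5.372² + (1.411 + 5.862)²] = 9.042 kip/in.
Capacity per unit length: φr_n = 0.75 × 0.6 × 100 × (0.707 × 0.3125) = 9.942 kip/in.
9.042 ≤ 9.942 → adequate.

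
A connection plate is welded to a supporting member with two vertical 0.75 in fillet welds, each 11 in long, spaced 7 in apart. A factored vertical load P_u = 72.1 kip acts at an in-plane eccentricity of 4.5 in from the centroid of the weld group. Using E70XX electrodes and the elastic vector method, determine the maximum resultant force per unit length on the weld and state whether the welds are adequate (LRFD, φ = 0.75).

f_max ≈ 6.66 kip/in; adequate

E70XX → F_EXX = 70 ksi.
Total weld length L_w = 22 in. Treat welds as unit-width lines.
Polar moment about centroid: J = 2[d³/12 + d(b/2)²] = 2[11³/12 + 11×3.5²] = 491.3 in³.
Direct shear f_v = P/L_w = 72.1 / 22 = 3.277 kip/in (vertical).
Torsion M = P·e = 72.1 × 4.5 = 324.45 kip·in.
Critical point at (x, y) = (3.5, 5.5) from centroid. f_tx = M·y/J = 3.632 kip/in; f_ty = M·x/J = 2.311 kip/in.
Resultant f_max = √[f_tx² + (f_v + f_ty)²] = √[3.632² + (3.277 + 2.311)²] = 6.665 kip/in.
Capacity per unit length: φr_n = 0.75 × 0.6 × 70 × (0.707 × 0.75) = 16.7 kip/in.
6.665 ≤ 16.7 → adequate.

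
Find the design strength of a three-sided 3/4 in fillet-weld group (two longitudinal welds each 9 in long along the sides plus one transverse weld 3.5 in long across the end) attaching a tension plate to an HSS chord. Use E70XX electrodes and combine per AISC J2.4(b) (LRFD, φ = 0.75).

E70XX → F_EXX = 70 ksi.
t_e = 0.707 × 0.75 = 0.5302 in.
R_nwl = 0.6 × 70 × 0.5302 × 18 = 400.9 kip (longitudinal, 2 welds).
R_nwt = 0.6 × 70 × 0.5302 × 3.5 = 77.95 kip (transverse, base value).
(i) R_nwl + R_nwt = 478.8 kip; (ii) 0.85 R_nwl + 1.5 R_nwt = 457.7 kip.
R_n = max = 478.8 kip [governs: (i)]; φR_n = 359.1 kip.

φR_n ≈ 359 kip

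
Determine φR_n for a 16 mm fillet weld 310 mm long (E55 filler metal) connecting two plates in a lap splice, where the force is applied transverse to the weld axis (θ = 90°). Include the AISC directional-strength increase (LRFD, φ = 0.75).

E55XX → F_EXX = 550 MPa.
t_e = 0.707 × 16 = 11.31 mm; A_we = 11.31 × 310 = 3507 mm².
Directional factor: 1.0 + 0.5 sin^1.5(90°) = 1.5.
F_nw = 0.6 × 550 × 1.5 = 495 MPa.
φR_n = 0.75 × 495 × 3507 × 10⁻³ = 1302 kN.

φR_n ≈ 1300 kN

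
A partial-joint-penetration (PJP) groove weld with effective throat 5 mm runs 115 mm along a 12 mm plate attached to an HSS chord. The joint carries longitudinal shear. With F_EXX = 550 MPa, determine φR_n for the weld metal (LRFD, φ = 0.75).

φR_n ≈ 142 kN

Effective throat (given) t_e = 5 mm.
A_we = 5 × 115 = 575 mm².
F_nw = 0.6 F_EXX = 330 MPa.
φR_n = 0.75 × 330 × 575 × 10⁻³ = 142.3 kN.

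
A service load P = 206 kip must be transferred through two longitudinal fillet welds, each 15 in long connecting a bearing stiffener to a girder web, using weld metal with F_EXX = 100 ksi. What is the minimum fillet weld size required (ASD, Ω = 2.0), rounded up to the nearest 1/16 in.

Total weld length L = 30 in.
Required throat t_e = P × Ω / (0.6 F_EXX × L) = 206 × 2.0 / (0.6 × 100 × 30) = 0.2289 in.
Required leg w = t_e / 0.707 = 0.3237 in → use 3/8 in.

w = 3/8 in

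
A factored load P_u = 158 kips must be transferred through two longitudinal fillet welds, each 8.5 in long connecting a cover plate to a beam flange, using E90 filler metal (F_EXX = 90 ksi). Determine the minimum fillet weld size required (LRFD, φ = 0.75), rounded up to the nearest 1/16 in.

Total weld length L = 17 in.
Required throat t_e = P_u / (φ × 0.6 F_EXX × L) = 158 / (0.75 × 0.6 × 90 × 17) = 0.2295 in.
Required leg w = t_e / 0.707 = 0.3246 in → use 3/8 in.

w = 3/8 in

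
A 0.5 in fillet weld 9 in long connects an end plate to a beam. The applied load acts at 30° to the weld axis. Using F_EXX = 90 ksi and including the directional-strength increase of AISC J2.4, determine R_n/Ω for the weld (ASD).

t_e = 0.707 × 0.5 = 0.3535 in; A_we = 0.3535 × 9 = 3.181 in².
Directional factor: 1.0 + 0.5 sin^1.5(30°) = 1.177.
F_nw = 0.6 × 90 × 1.177 = 63.55 ksi.
R_n/Ω = (63.55 × 3.181) / 2.0 = 101.1 kips.

R_n/Ω ≈ 101 kips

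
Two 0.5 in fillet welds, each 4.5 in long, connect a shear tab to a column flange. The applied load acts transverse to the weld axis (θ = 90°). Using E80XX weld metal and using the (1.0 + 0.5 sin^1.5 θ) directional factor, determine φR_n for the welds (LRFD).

φR_n ≈ 172 kip

E80XX → F_EXX = 80 ksi.
t_e = 0.707 × 0.5 = 0.3535 in; A_we = 0.3535 × 9 = 3.181 in².
Directional factor: 1.0 + 0.5 sin^1.5(90°) = 1.5.
F_nw = 0.6 × 80 × 1.5 = 72 ksi.
φR_n = 0.75 × 72 × 3.181 = 171.8 kip.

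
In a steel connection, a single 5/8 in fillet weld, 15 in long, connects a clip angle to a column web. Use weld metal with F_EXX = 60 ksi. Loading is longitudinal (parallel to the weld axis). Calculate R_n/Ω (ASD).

R_n/Ω ≈ 119 kip

Effective throat t_e = 0.707 × 0.625 = 0.4419 in.
Total length L = 15 in; A_we = 0.4419 × 15 = 6.628 in².
F_nw = 0.6 F_EXX = 0.6 × 60 = 36 ksi.
R_n = 36 × 6.628 = 238.6 kip; R_n/Ω = 238.6/2.0 = 119.3 kip.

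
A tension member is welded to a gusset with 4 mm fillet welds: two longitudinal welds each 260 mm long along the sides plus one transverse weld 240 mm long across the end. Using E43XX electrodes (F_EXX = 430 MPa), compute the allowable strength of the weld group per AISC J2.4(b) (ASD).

R_n/Ω ≈ 293 kN

t_e = 0.707 × 4 = 2.828 mm.
R_nwl = 0.6 × 430 × 2.828 × 520 × 10⁻³ = 379.4 kN (longitudinal, 2 welds).
R_nwt = 0.6 × 430 × 2.828 × 240 × 10⁻³ = 175.1 kN (transverse, base value).
(i) R_nwl + R_nwt = 554.5 kN; (ii) 0.85 R_nwl + 1.5 R_nwt = 585.2 kN.
R_n = max = 585.2 kN [governs: (ii)]; R_n/Ω = 292.6 kN.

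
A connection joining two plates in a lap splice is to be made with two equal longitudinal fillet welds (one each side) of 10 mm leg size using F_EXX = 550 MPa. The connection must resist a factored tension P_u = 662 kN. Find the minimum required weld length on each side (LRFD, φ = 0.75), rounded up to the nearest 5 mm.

L = 190 mm on each side

Throat t_e = 0.707 × 10 = 7.07 mm.
φr_n = 0.75 × 0.6 × 550 × 7.07 × 10⁻³ = 1.75 kN/mm.
L_req = P_u / φr_n = 662 / 1.75 = 378.3 mm total.
Per side: 378.3 / 2 = 189.2 mm.
Round up → use L = 190 mm on each side.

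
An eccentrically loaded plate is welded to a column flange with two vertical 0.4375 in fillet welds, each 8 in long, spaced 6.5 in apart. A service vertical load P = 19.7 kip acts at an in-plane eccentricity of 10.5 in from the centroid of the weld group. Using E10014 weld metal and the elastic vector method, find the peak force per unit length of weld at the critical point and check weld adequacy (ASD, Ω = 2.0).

E100XX → F_EXX = 100 ksi.
Total weld length L_w = 16 in. Treat welds as unit-width lines.
Polar moment about centroid: J = 2[d³/12 + d(b/2)²] = 2[8³/12 + 8×3.25²] = 254.3 in³.
Direct shear f_v = P/L_w = 19.7 / 16 = 1.231 kip/in (vertical).
Torsion M = P·e = 19.7 × 10.5 = 206.85 kip·in.
Critical point at (x, y) = (3.25, 4) from centroid. f_tx = M·y/J = 3.253 kip/in; f_ty = M·x/J = 2.643 kip/in.
Resultant f_max = √[f_tx² + (f_v + f_ty)²] = √[3.253² + (1.231 + 2.643)²] = 5.059 kip/in.
Capacity per unit length: r_n/Ω = (1/2.0) × 0.6 × 100 × (0.707 × 0.4375) = 9.279 kip/in.
5.059 ≤ 9.279 → adequate.

f_max ≈ 5.06 kip/in; adequate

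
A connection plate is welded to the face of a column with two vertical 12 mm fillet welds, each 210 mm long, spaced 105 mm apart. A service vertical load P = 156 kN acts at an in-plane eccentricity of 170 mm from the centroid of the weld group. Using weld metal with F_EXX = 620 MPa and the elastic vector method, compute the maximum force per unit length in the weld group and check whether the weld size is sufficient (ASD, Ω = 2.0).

f_max ≈ 1360 N/mm; adequate

Total weld length L_w = 420 mm. Treat welds as unit-width lines.
Polar moment about centroid: J = 2[d³/12 + d(b/2)²] = 2[210³/12 + 210×52.5²] = 2701000 mm³.
Direct shear f_v = P/L_w = 156×10³ / 420 = 371.4 N/mm (vertical).
Torsion M = P·e = 156×10³ × 170 = 26520000 N·mm.
Critical point at (x, y) = (52.5, 105) from centroid. f_tx = M·y/J = 1031 N/mm; f_ty = M·x/J = 515.5 N/mm.
Resultant f_max = √[f_tx² + (f_v + f_ty)²] = √[1031² + (371.4 + 515.5)²] = 1360 N/mm.
Capacity per unit length: r_n/Ω = (1/2.0) × 0.6 × 620 × (0.707 × 12) = 1578 N/mm.
1360 ≤ 1578 → adequate.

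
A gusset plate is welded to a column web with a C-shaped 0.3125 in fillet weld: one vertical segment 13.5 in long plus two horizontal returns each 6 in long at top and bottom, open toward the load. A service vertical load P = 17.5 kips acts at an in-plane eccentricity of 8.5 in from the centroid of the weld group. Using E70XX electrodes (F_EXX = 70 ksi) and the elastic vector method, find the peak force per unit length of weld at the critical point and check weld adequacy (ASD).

Total weld length L_w = 25.5 in. Treat welds as unit-width lines.
Centroid: x̄ = 2×6×3 / 25.5 = 1.412 in from the vertical weld.
Polar moment about centroid: J = I_x + I_y = [13.5³/12 + 2×6×6.75²] + [13.5×1.412² + 2(6³/12 + 6×1.588²)] = 845 in³.
Direct shear f_v = P/L_w = 17.5 / 25.5 = 0.6863 kip/in (vertical).
Torsion M = P·e = 17.5 × 8.5 = 148.75 kip·in.
Critical point at (x, y) = (4.588, 6.75) from centroid. f_tx = M·y/J = 1.188 kip/in; f_ty = M·x/J = 0.8077 kip/in.
Resultant f_max = √[f_tx² + (f_v + f_ty)²] = √[1.188² + (0.6863 + 0.8077)²] = 1.909 kip/in.
Capacity per unit length: r_n/Ω = (1/2.0) × 0.6 × 70 × (0.707 × 0.3125) = 4.64 kip/in.
1.909 ≤ 4.64 → adequate.

f_max ≈ 1.91 kip/in; adequate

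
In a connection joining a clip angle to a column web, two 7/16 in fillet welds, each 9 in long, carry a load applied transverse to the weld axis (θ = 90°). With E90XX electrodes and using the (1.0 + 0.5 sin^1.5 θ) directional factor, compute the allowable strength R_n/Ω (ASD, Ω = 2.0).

E90XX → F_EXX = 90 ksi.
t_e = 0.707 × 0.4375 = 0.3093 in; A_we = 0.3093 × 18 = 5.568 in².
Directional factor: 1.0 + 0.5 sin^1.5(90°) = 1.5.
F_nw = 0.6 × 90 × 1.5 = 81 ksi.
R_n/Ω = (81 × 5.568) / 2.0 = 225.5 kip.

R_n/Ω ≈ 225 kip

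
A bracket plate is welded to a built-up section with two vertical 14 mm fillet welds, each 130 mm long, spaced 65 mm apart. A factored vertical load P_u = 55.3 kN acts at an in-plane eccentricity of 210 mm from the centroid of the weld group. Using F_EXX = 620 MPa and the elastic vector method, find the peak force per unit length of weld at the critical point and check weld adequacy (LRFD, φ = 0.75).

Total weld length L_w = 260 mm. Treat welds as unit-width lines.
Polar moment about centroid: J = 2[d³/12 + d(b/2)²] = 2[130³/12 + 130×32.5²] = 640800 mm³.
Direct shear f_v = P/L_w = 55.3×10³ / 260 = 212.7 N/mm (vertical).
Torsion M = P·e = 55.3×10³ × 210 = 11613000 N·mm.
Critical point at (x, y) = (32.5, 65) from centroid. f_tx = M·y/J = 1178 N/mm; f_ty = M·x/J = 589 N/mm.
Resultant f_max = √[f_tx² + (f_v + f_ty)²] = √[1178² + (212.7 + 589)²] = 1425 N/mm.
Capacity per unit length: φr_n = 0.75 × 0.6 × 620 × (0.707 × 14) = 2762 N/mm.
1425 ≤ 2762 → adequate.

f_max ≈ 1420 N/mm; adequate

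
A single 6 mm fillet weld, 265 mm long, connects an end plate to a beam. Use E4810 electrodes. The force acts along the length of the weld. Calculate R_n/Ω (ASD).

R_n/Ω ≈ 162 kN

E48XX → F_EXX = 480 MPa.
Effective throat t_e = 0.707 × 6 = 4.242 mm.
Total length L = 265 mm; A_we = 4.242 × 265 = 1124 mm².
F_nw = 0.6 F_EXX = 0.6 × 480 = 288 MPa.
R_n = 288 × 1124 × 10⁻³ = 323.7 kN; R_n/Ω = 323.7/2.0 = 161.9 kN.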